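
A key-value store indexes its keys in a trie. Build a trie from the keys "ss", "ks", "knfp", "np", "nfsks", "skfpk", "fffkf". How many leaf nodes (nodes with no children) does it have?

Leaves are exactly the stored words that no other stored word extends.
Those words: "fffkf", "knfp", "ks", "nfsks", "np", "skfpk", "ss"
Leaf count: 7

7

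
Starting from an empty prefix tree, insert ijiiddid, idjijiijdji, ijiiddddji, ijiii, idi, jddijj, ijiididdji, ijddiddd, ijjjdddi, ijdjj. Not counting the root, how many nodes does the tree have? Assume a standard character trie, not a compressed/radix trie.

Count nodes per top-level branch (shared prefixes stored once):
  'i'-branch (idi, idjijiijdji, ijddiddd, ijdjj, ijiiddddji, ijiiddid, ijiididdji, ijiii, ijjjdddi): 43 nodes
  'j'-branch (jddijj): 6 nodes
Sum: 49

49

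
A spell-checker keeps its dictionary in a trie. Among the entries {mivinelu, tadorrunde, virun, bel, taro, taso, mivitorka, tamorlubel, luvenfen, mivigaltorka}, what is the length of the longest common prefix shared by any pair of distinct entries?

4

The deepest shared node is where two words last agree before diverging.
e.g. "mivigaltorka" and "mivinelu" share the prefix "mivi" of length 4; no pair shares a longer one.
Longest shared-prefix length: 4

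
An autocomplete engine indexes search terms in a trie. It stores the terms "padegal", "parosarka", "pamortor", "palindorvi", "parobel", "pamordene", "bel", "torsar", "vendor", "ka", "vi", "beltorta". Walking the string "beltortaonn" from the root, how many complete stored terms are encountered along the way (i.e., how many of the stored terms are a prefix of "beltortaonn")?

Traverse "beltortaonn" character by character; count nodes along the way that are marked as word ends.
Prefixes of the query that are stored words: "bel", "beltorta"
Count: 2

2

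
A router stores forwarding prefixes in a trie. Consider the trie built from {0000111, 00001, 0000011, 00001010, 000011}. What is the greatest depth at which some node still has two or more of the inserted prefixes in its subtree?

6

Look for the deepest trie node that still has at least two words in its subtree.
"000011" and "0000111" agree on "000011" (6 characters) before diverging; nothing deeper is shared.
Longest shared-prefix length: 6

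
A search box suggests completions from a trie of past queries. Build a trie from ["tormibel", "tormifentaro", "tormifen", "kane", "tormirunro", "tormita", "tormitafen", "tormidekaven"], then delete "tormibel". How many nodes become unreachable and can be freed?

Walk "tormibel" from the leaf back toward the root, removing each node that no remaining word uses.
The suffix "bel" (3 nodes) is used only by "tormibel"; the node for "tormi" still has the child "f", so pruning stops there.
Nodes removed: 3

3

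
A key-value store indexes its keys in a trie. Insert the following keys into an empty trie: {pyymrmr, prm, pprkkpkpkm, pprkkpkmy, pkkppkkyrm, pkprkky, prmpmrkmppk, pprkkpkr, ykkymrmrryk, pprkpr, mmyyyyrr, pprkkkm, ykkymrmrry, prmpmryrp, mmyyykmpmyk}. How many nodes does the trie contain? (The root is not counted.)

Count nodes per top-level branch (shared prefixes stored once):
  'm'-branch (mmyyykmpmyk, mmyyyyrr): 14 nodes
  'p'-branch (pkkppkkyrm, pkprkky, pprkkkm, pprkkpkmy, pprkkpkpkm, pprkkpkr, pprkpr, prm, prmpmrkmppk, prmpmryrp, pyymrmr): 50 nodes
  'y'-branch (ykkymrmrry, ykkymrmrryk): 11 nodes
Sum: 75

75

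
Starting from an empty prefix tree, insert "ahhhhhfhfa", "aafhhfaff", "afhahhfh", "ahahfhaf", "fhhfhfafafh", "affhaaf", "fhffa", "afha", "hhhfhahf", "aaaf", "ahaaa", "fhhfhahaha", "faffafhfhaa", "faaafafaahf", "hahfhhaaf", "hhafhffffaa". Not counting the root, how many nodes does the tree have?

Insert word by word; a character creates a node only if that edge doesn't already exist:
  "ahhhhhfhfa" → 10 new (a, h, h, h, h, h, f, h, f, a)
  "aafhhfaff" → prefix "a" already present; 8 new (a, f, h, h, f, a, f, f)
  "afhahhfh" → prefix "a" already present; 7 new (f, h, a, h, h, f, h)
  "ahahfhaf" → prefix "ah" already present; 6 new (a, h, f, h, a, f)
  "fhhfhfafafh" → 11 new (f, h, h, f, h, f, a, f, a, f, h)
  "affhaaf" → prefix "af" already present; 5 new (f, h, a, a, f)
  "fhffa" → prefix "fh" already present; 3 new (f, f, a)
  "afha" → prefix "afha" already present; 0 new (none)
  "hhhfhahf" → 8 new (h, h, h, f, h, a, h, f)
  "aaaf" → prefix "aa" already present; 2 new (a, f)
  "ahaaa" → prefix "aha" already present; 2 new (a, a)
  "fhhfhahaha" → prefix "fhhfh" already present; 5 new (a, h, a, h, a)
  "faffafhfhaa" → prefix "f" already present; 10 new (a, f, f, a, f, h, f, h, a, a)
  "faaafafaahf" → prefix "fa" already present; 9 new (a, a, f, a, f, a, a, h, f)
  "hahfhhaaf" → prefix "h" already present; 8 new (a, h, f, h, h, a, a, f)
  "hhafhffffaa" → prefix "hh" already present; 9 new (a, f, h, f, f, f, f, a, a)
Total nodes = 10 + 8 + 7 + 6 + 11 + 5 + 3 + 0 + 8 + 2 + 2 + 5 + 10 + 9 + 8 + 9 = 103

103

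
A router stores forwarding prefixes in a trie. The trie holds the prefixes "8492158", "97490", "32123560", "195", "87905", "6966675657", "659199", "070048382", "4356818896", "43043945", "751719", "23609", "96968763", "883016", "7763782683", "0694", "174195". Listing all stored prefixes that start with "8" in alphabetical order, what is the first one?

Words with prefix "8", in lexicographic order: "8492158", "87905", "883016"
Position 1: 8492158

8492158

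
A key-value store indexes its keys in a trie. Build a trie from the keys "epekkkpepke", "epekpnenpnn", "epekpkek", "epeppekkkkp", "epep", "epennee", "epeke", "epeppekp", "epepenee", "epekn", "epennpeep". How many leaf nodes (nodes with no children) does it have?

10

Leaves are exactly the stored words that no other stored word extends.
Those words: "epeke", "epekkkpepke", "epekn", "epekpkek", "epekpnenpnn", "epennee", "epennpeep", "epepenee", "epeppekkkkp", "epeppekp"
Leaf count: 10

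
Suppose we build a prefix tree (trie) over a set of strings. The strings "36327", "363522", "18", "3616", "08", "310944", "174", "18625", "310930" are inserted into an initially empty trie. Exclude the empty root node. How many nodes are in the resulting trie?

Count nodes per top-level branch (shared prefixes stored once):
  '0'-branch (08): 2 nodes
  '1'-branch (174, 18, 18625): 7 nodes
  '3'-branch (310930, 310944, 3616, 36327, 363522): 17 nodes
Sum: 26

26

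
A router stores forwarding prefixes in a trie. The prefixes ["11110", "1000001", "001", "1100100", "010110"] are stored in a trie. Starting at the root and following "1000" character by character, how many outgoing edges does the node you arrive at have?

1

Walk "1000" from the root, arriving at one node.
Characters that immediately follow "1000" among the stored strings: {0}.
That node has 1 child edge.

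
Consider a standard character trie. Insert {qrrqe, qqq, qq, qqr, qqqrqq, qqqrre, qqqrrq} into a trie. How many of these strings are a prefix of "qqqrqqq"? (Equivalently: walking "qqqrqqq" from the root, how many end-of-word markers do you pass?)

Traverse "qqqrqqq" character by character; count nodes along the way that are marked as word ends.
Prefixes of the query that are stored words: "qq", "qqq", "qqqrqq"
Count: 3

3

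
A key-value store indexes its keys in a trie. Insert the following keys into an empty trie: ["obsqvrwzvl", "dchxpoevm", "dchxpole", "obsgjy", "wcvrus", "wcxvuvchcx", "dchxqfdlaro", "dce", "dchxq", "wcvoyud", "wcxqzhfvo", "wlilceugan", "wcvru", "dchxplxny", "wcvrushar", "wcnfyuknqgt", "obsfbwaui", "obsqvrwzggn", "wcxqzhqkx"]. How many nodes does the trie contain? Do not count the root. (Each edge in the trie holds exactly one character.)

Trace insertions, counting only characters that open a new branch:
  "obsqvrwzvl" → 10 new (o, b, s, q, v, r, w, z, v, l)
  "dchxpoevm" → 9 new (d, c, h, x, p, o, e, v, m)
  "dchxpole" → prefix "dchxpo" already present; 2 new (l, e)
  "obsgjy" → prefix "obs" already present; 3 new (g, j, y)
  "wcvrus" → 6 new (w, c, v, r, u, s)
  "wcxvuvchcx" → prefix "wc" already present; 8 new (x, v, u, v, c, h, c, x)
  "dchxqfdlaro" → prefix "dchx" already present; 7 new (q, f, d, l, a, r, o)
  "dce" → prefix "dc" already present; 1 new (e)
  "dchxq" → prefix "dchxq" already present; 0 new (none)
  "wcvoyud" → prefix "wcv" already present; 4 new (o, y, u, d)
  "wcxqzhfvo" → prefix "wcx" already present; 6 new (q, z, h, f, v, o)
  "wlilceugan" → prefix "w" already present; 9 new (l, i, l, c, e, u, g, a, n)
  "wcvru" → prefix "wcvru" already present; 0 new (none)
  "dchxplxny" → prefix "dchxp" already present; 4 new (l, x, n, y)
  "wcvrushar" → prefix "wcvrus" already present; 3 new (h, a, r)
  "wcnfyuknqgt" → prefix "wc" already present; 9 new (n, f, y, u, k, n, q, g, t)
  "obsfbwaui" → prefix "obs" already present; 6 new (f, b, w, a, u, i)
  "obsqvrwzggn" → prefix "obsqvrwz" already present; 3 new (g, g, n)
  "wcxqzhqkx" → prefix "wcxqzh" already present; 3 new (q, k, x)
Total nodes = 10 + 9 + 2 + 3 + 6 + 8 + 7 + 1 + 0 + 4 + 6 + 9 + 0 + 4 + 3 + 9 + 6 + 3 + 3 = 93

93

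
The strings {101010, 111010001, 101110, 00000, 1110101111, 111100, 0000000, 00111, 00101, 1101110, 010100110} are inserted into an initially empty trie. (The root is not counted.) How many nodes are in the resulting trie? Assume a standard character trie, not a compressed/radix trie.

49

Trace insertions, counting only characters that open a new branch:
  "101010" → 6 new (1, 0, 1, 0, 1, 0)
  "111010001" → prefix "1" already present; 8 new (1, 1, 0, 1, 0, 0, 0, 1)
  "101110" → prefix "101" already present; 3 new (1, 1, 0)
  "00000" → 5 new (0, 0, 0, 0, 0)
  "1110101111" → prefix "111010" already present; 4 new (1, 1, 1, 1)
  "111100" → prefix "111" already present; 3 new (1, 0, 0)
  "0000000" → prefix "00000" already present; 2 new (0, 0)
  "00111" → prefix "00" already present; 3 new (1, 1, 1)
  "00101" → prefix "001" already present; 2 new (0, 1)
  "1101110" → prefix "11" already present; 5 new (0, 1, 1, 1, 0)
  "010100110" → prefix "0" already present; 8 new (1, 0, 1, 0, 0, 1, 1, 0)
Total nodes = 6 + 8 + 3 + 5 + 4 + 3 + 2 + 3 + 2 + 5 + 8 = 49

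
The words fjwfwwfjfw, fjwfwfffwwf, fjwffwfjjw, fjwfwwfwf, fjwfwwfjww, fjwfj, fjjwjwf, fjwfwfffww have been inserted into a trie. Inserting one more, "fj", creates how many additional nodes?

"fj" is already a full path in the trie; only an end-marker is added.
No new nodes are needed: 0.

0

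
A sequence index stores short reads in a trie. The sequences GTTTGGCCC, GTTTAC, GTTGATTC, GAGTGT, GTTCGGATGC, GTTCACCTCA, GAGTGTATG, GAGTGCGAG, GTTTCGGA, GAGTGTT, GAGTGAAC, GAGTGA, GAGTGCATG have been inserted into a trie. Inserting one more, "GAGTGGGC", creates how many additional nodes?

3

The longest prefix of "GAGTGGGC" already in the trie is "GAGTG" (length 5).
So 8 − 5 = 3 new nodes.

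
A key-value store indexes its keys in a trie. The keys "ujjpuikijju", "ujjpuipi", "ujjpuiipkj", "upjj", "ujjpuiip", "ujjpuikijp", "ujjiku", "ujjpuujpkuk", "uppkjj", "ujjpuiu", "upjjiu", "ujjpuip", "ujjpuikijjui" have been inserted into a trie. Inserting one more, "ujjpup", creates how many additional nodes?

"ujjpu" is already a path in the trie; the remaining "p" must be added.
New nodes needed: |"ujjpup"| − 5 = 6 − 5 = 1.

1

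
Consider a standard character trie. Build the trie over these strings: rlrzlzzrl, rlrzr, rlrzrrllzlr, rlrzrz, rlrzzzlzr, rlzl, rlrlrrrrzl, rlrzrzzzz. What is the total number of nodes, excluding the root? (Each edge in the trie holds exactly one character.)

34

Trie structure (* marks end of a word):
(root)
└─ r
   └─ l
      ├─ r
      │  ├─ l
      │  │  └─ r
      │  │     └─ r
      │  │        └─ r
      │  │           └─ r
      │  │              └─ z
      │  │                 └─ l *
      │  └─ z
      │     ├─ l
      │     │  └─ z
      │     │     └─ z
      │     │        └─ r
      │     │           └─ l *
      │     ├─ r *
      │     │  ├─ r
      │     │  │  └─ l
      │     │  │     └─ l
      │     │  │        └─ z
      │     │  │           └─ l
      │     │  │              └─ r *
      │     │  └─ z *
      │     │     └─ z
      │     │        └─ z
      │     │           └─ z *
      │     └─ z
      │        └─ z
      │           └─ l
      │              └─ z
      │                 └─ r *
      └─ z
         └─ l *
Counting every labelled node above: 34.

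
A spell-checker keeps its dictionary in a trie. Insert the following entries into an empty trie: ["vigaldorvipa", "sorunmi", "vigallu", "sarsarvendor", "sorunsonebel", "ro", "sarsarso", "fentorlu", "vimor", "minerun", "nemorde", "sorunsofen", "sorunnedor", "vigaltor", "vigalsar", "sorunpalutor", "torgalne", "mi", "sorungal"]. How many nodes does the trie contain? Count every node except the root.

Count nodes per top-level branch (shared prefixes stored once):
  'f'-branch (fentorlu): 8 nodes
  'm'-branch (mi, minerun): 7 nodes
  'n'-branch (nemorde): 7 nodes
  'r'-branch (ro): 2 nodes
  's'-branch (sarsarso, sarsarvendor, sorungal, sorunmi, sorunnedor, sorunpalutor, sorunsofen, sorunsonebel): 45 nodes
  't'-branch (torgalne): 8 nodes
  'v'-branch (vigaldorvipa, vigallu, vigalsar, vigaltor, vimor): 23 nodes
Sum: 100

100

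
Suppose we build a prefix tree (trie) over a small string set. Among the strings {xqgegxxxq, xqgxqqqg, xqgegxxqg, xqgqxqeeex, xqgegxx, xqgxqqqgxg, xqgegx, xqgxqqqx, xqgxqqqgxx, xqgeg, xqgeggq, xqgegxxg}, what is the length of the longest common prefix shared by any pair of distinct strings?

Look for the deepest trie node that still has at least two words in its subtree.
"xqgxqqqgxg" and "xqgxqqqgxx" agree on "xqgxqqqgx" (9 characters) before diverging; nothing deeper is shared.
Longest shared-prefix length: 9

9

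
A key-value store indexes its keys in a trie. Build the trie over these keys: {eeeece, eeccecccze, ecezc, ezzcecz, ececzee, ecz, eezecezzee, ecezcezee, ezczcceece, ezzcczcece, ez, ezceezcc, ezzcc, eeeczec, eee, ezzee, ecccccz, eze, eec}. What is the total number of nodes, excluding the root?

Insert word by word; a character creates a node only if that edge doesn't already exist:
  "eeeece" → 6 new (e, e, e, e, c, e)
  "eeccecccze" → prefix "ee" already present; 8 new (c, c, e, c, c, c, z, e)
  "ecezc" → prefix "e" already present; 4 new (c, e, z, c)
  "ezzcecz" → prefix "e" already present; 6 new (z, z, c, e, c, z)
  "ececzee" → prefix "ece" already present; 4 new (c, z, e, e)
  "ecz" → prefix "ec" already present; 1 new (z)
  "eezecezzee" → prefix "ee" already present; 8 new (z, e, c, e, z, z, e, e)
  "ecezcezee" → prefix "ecezc" already present; 4 new (e, z, e, e)
  "ezczcceece" → prefix "ez" already present; 8 new (c, z, c, c, e, e, c, e)
  "ezzcczcece" → prefix "ezzc" already present; 6 new (c, z, c, e, c, e)
  "ez" → prefix "ez" already present; 0 new (none)
  "ezceezcc" → prefix "ezc" already present; 5 new (e, e, z, c, c)
  "ezzcc" → prefix "ezzcc" already present; 0 new (none)
  "eeeczec" → prefix "eee" already present; 4 new (c, z, e, c)
  "eee" → prefix "eee" already present; 0 new (none)
  "ezzee" → prefix "ezz" already present; 2 new (e, e)
  "ecccccz" → prefix "ec" already present; 5 new (c, c, c, c, z)
  "eze" → prefix "ez" already present; 1 new (e)
  "eec" → prefix "eec" already present; 0 new (none)
Total nodes = 6 + 8 + 4 + 6 + 4 + 1 + 8 + 4 + 8 + 6 + 0 + 5 + 0 + 4 + 0 + 2 + 5 + 1 + 0 = 72

72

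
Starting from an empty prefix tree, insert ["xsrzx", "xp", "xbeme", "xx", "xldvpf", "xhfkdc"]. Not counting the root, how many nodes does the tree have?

21

Insert word by word; a character creates a node only if that edge doesn't already exist:
  "xsrzx" → 5 new (x, s, r, z, x)
  "xp" → prefix "x" already present; 1 new (p)
  "xbeme" → prefix "x" already present; 4 new (b, e, m, e)
  "xx" → prefix "x" already present; 1 new (x)
  "xldvpf" → prefix "x" already present; 5 new (l, d, v, p, f)
  "xhfkdc" → prefix "x" already present; 5 new (h, f, k, d, c)
Total nodes = 5 + 1 + 4 + 1 + 5 + 5 = 21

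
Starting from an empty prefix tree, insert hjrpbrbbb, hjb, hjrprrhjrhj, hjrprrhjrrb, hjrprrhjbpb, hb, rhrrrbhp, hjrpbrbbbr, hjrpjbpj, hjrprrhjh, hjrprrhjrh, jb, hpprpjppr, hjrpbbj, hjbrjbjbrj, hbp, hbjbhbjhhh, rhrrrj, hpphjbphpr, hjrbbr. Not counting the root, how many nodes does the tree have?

Insert word by word; a character creates a node only if that edge doesn't already exist:
  "hjrpbrbbb" → 9 new (h, j, r, p, b, r, b, b, b)
  "hjb" → prefix "hj" already present; 1 new (b)
  "hjrprrhjrhj" → prefix "hjrp" already present; 7 new (r, r, h, j, r, h, j)
  "hjrprrhjrrb" → prefix "hjrprrhjr" already present; 2 new (r, b)
  "hjrprrhjbpb" → prefix "hjrprrhj" already present; 3 new (b, p, b)
  "hb" → prefix "h" already present; 1 new (b)
  "rhrrrbhp" → 8 new (r, h, r, r, r, b, h, p)
  "hjrpbrbbbr" → prefix "hjrpbrbbb" already present; 1 new (r)
  "hjrpjbpj" → prefix "hjrp" already present; 4 new (j, b, p, j)
  "hjrprrhjh" → prefix "hjrprrhj" already present; 1 new (h)
  "hjrprrhjrh" → prefix "hjrprrhjrh" already present; 0 new (none)
  "jb" → 2 new (j, b)
  "hpprpjppr" → prefix "h" already present; 8 new (p, p, r, p, j, p, p, r)
  "hjrpbbj" → prefix "hjrpb" already present; 2 new (b, j)
  "hjbrjbjbrj" → prefix "hjb" already present; 7 new (r, j, b, j, b, r, j)
  "hbp" → prefix "hb" already present; 1 new (p)
  "hbjbhbjhhh" → prefix "hb" already present; 8 new (j, b, h, b, j, h, h, h)
  "rhrrrj" → prefix "rhrrr" already present; 1 new (j)
  "hpphjbphpr" → prefix "hpp" already present; 7 new (h, j, b, p, h, p, r)
  "hjrbbr" → prefix "hjr" already present; 3 new (b, b, r)
Total nodes = 9 + 1 + 7 + 2 + 3 + 1 + 8 + 1 + 4 + 1 + 0 + 2 + 8 + 2 + 7 + 1 + 8 + 1 + 7 + 3 = 76

76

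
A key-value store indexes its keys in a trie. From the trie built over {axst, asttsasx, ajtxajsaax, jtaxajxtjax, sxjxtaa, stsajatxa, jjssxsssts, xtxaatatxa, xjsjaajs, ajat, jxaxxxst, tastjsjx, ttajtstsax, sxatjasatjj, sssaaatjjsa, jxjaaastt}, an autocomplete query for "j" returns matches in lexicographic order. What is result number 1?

jjssxsssts

Filter for "j…" and sort: "jjssxsssts", "jtaxajxtjax", "jxaxxxst", "jxjaaastt"
The 1st is jjssxsssts.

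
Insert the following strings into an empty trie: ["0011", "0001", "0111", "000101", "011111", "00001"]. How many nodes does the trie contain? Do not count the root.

15

For each word, the new-node count is its length minus the longest prefix already in the trie:
  "0011" → 4 new (0, 0, 1, 1)
  "0001" → prefix "00" already present; 2 new (0, 1)
  "0111" → prefix "0" already present; 3 new (1, 1, 1)
  "000101" → prefix "0001" already present; 2 new (0, 1)
  "011111" → prefix "0111" already present; 2 new (1, 1)
  "00001" → prefix "000" already present; 2 new (0, 1)
Total nodes = 4 + 2 + 3 + 2 + 2 + 2 = 15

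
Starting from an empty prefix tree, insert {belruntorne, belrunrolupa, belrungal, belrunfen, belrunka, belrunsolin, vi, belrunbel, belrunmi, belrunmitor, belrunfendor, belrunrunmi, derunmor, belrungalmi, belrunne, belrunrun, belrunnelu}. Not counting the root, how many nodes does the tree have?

Count nodes per top-level branch (shared prefixes stored once):
  'b'-branch (belrunbel, belrunfen, belrunfendor, belrungal, belrungalmi, belrunka, belrunmi, belrunmitor, belrunne, belrunnelu, belrunrolupa, belrunrun, belrunrunmi, belrunsolin, belruntorne): 51 nodes
  'd'-branch (derunmor): 8 nodes
  'v'-branch (vi): 2 nodes
Sum: 61

61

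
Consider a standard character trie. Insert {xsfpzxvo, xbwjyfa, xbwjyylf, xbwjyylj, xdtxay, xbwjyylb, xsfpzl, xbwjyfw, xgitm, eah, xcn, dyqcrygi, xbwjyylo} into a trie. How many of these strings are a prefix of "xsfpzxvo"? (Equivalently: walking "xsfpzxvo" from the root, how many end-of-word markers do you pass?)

Walk "xsfpzxvo" from the root; an end-of-word marker is hit whenever a stored word is a prefix of "xsfpzxvo".
Prefixes of the query that are stored words: "xsfpzxvo"
Count: 1

1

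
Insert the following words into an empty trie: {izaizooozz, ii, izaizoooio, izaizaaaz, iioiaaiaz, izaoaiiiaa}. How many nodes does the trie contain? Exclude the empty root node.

31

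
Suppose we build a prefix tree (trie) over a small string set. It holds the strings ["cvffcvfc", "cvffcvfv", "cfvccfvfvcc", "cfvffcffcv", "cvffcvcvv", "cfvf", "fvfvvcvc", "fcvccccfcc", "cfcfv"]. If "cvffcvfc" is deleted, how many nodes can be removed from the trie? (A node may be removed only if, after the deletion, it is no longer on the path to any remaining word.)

1

A node on "cvffcvfc"'s path can go only if nothing else ends at it or branches off below it.
The suffix "c" (1 node) is used only by "cvffcvfc"; the node for "cvffcvf" still has the child "v", so pruning stops there.
Nodes removed: 1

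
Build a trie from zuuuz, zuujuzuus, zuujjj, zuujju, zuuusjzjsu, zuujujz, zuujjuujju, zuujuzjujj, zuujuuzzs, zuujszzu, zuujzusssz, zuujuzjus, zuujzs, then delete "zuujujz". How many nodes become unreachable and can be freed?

2

A node on "zuujujz"'s path can go only if nothing else ends at it or branches off below it.
The suffix "jz" (2 nodes) is used only by "zuujujz"; the node for "zuuju" still has the child "z", so pruning stops there.
Nodes removed: 2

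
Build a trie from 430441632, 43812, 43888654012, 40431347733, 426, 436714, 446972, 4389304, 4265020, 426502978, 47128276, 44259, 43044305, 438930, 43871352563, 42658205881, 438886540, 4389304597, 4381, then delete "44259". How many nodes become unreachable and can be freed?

3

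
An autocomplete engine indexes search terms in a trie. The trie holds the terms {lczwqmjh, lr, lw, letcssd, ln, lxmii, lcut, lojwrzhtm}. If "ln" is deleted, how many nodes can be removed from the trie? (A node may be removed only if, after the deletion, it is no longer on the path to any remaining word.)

1

A node on "ln"'s path can go only if nothing else ends at it or branches off below it.
The suffix "n" (1 node) is used only by "ln"; the node for "l" still has the child "c", so pruning stops there.
Nodes removed: 1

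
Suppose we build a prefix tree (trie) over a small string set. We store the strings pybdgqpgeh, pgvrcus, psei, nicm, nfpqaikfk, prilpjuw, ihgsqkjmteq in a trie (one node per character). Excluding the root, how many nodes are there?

49

For each word, the new-node count is its length minus the longest prefix already in the trie:
  "pybdgqpgeh" → 10 new (p, y, b, d, g, q, p, g, e, h)
  "pgvrcus" → prefix "p" already present; 6 new (g, v, r, c, u, s)
  "psei" → prefix "p" already present; 3 new (s, e, i)
  "nicm" → 4 new (n, i, c, m)
  "nfpqaikfk" → prefix "n" already present; 8 new (f, p, q, a, i, k, f, k)
  "prilpjuw" → prefix "p" already present; 7 new (r, i, l, p, j, u, w)
  "ihgsqkjmteq" → 11 new (i, h, g, s, q, k, j, m, t, e, q)
Total nodes = 10 + 6 + 3 + 4 + 8 + 7 + 11 = 49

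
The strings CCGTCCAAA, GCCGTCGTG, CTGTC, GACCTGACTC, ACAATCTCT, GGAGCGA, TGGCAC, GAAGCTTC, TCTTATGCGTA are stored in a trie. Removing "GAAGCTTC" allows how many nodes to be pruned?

Walk "GAAGCTTC" from the leaf back toward the root, removing each node that no remaining word uses.
The suffix "AGCTTC" (6 nodes) is used only by "GAAGCTTC"; the node for "GA" still has the child "C", so pruning stops there.
Nodes removed: 6

6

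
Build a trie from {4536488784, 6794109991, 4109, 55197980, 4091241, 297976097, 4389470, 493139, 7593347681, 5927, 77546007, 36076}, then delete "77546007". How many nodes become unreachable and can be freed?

7

A node on "77546007"'s path can go only if nothing else ends at it or branches off below it.
The suffix "7546007" (7 nodes) is used only by "77546007"; the node for "7" still has the child "5", so pruning stops there.
Nodes removed: 7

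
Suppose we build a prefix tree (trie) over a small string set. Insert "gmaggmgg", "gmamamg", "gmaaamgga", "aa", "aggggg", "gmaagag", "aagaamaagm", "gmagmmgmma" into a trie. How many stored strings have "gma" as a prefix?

Filter for entries beginning with "gma":
Matches: "gmaaamgga", "gmaagag", "gmaggmgg", "gmagmmgmma", "gmamamg"
Count: 5

5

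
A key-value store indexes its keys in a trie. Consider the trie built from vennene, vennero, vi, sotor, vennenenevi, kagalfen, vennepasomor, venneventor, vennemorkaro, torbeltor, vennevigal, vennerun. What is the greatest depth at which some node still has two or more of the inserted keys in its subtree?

7

The deepest shared node is where two words last agree before diverging.
e.g. "vennene" and "vennenenevi" share the prefix "vennene" of length 7; no pair shares a longer one.
Longest shared-prefix length: 7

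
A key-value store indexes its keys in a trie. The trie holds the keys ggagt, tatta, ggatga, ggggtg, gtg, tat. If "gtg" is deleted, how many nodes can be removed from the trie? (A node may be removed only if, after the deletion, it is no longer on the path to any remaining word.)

2

A node on "gtg"'s path can go only if nothing else ends at it or branches off below it.
The suffix "tg" (2 nodes) is used only by "gtg"; the node for "g" still has the child "g", so pruning stops there.
Nodes removed: 2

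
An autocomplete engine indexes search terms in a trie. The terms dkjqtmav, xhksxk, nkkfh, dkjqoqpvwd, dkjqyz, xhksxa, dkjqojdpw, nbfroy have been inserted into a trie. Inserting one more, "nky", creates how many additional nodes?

"nk" is already a path in the trie; the remaining "y" must be added.
Each of the 1 remaining characters creates one node.

1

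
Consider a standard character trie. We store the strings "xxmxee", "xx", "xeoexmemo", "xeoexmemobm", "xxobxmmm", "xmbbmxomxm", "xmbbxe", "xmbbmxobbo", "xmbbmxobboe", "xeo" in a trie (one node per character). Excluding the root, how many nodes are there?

Insert word by word; a character creates a node only if that edge doesn't already exist:
  "xxmxee" → 6 new (x, x, m, x, e, e)
  "xx" → prefix "xx" already present; 0 new (none)
  "xeoexmemo" → prefix "x" already present; 8 new (e, o, e, x, m, e, m, o)
  "xeoexmemobm" → prefix "xeoexmemo" already present; 2 new (b, m)
  "xxobxmmm" → prefix "xx" already present; 6 new (o, b, x, m, m, m)
  "xmbbmxomxm" → prefix "x" already present; 9 new (m, b, b, m, x, o, m, x, m)
  "xmbbxe" → prefix "xmbb" already present; 2 new (x, e)
  "xmbbmxobbo" → prefix "xmbbmxo" already present; 3 new (b, b, o)
  "xmbbmxobboe" → prefix "xmbbmxobbo" already present; 1 new (e)
  "xeo" → prefix "xeo" already present; 0 new (none)
Total nodes = 6 + 0 + 8 + 2 + 6 + 9 + 2 + 3 + 1 + 0 = 37

37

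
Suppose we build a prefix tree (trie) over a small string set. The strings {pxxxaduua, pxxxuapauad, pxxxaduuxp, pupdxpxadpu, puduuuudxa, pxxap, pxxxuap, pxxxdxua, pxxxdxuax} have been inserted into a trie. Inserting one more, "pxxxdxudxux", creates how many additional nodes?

4

"pxxxdxu" is already a path in the trie; the remaining "dxux" must be added.
Each of the 4 remaining characters creates one node.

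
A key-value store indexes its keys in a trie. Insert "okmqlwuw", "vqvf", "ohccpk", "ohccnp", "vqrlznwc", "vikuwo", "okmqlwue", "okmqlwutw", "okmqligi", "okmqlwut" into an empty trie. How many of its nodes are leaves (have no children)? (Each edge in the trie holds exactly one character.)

A leaf is a node with no children — equivalently, the end of a word that is not a proper prefix of any other stored word.
Those words: "ohccnp", "ohccpk", "okmqligi", "okmqlwue", "okmqlwutw", "okmqlwuw", "vikuwo", "vqrlznwc", "vqvf"
Leaf count: 9

9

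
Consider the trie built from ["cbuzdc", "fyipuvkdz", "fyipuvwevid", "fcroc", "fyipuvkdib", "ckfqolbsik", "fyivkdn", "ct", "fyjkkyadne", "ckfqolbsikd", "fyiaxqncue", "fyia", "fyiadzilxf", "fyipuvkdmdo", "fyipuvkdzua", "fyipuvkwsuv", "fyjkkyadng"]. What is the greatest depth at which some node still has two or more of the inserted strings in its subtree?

10

The deepest shared node is where two words last agree before diverging.
"ckfqolbsik" and "ckfqolbsikd" agree on "ckfqolbsik" (10 characters) before diverging; nothing deeper is shared.
Longest shared-prefix length: 10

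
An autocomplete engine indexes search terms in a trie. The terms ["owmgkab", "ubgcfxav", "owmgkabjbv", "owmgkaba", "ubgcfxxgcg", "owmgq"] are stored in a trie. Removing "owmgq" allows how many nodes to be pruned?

1

Walk "owmgq" from the leaf back toward the root, removing each node that no remaining word uses.
The suffix "q" (1 node) is used only by "owmgq"; the node for "owmg" still has the child "k", so pruning stops there.
Nodes removed: 1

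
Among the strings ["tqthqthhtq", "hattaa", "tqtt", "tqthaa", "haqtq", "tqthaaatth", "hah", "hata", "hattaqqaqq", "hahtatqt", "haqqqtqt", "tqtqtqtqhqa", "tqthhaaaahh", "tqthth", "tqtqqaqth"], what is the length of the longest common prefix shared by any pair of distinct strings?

6

Equivalently: take the maximum, over all pairs, of their longest common prefix length.
"tqthaa" and "tqthaaatth" agree on "tqthaa" (6 characters) before diverging; nothing deeper is shared.
Longest shared-prefix length: 6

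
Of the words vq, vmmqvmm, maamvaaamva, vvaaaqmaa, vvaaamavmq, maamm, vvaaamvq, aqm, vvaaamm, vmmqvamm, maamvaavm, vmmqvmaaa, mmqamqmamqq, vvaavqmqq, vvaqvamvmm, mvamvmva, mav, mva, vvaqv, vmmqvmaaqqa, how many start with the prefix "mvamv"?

1

Walk to "mvamv"; the words in its subtree are exactly those with that prefix.
Words under "mvamv": mvamvmva
Count: 1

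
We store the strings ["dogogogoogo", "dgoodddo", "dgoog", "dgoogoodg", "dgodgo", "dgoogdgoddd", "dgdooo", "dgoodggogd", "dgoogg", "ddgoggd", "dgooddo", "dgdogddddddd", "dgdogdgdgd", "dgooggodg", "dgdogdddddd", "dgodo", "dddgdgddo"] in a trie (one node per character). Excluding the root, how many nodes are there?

Trace insertions, counting only characters that open a new branch:
  "dogogogoogo" → 11 new (d, o, g, o, g, o, g, o, o, g, o)
  "dgoodddo" → prefix "d" already present; 7 new (g, o, o, d, d, d, o)
  "dgoog" → prefix "dgoo" already present; 1 new (g)
  "dgoogoodg" → prefix "dgoog" already present; 4 new (o, o, d, g)
  "dgodgo" → prefix "dgo" already present; 3 new (d, g, o)
  "dgoogdgoddd" → prefix "dgoog" already present; 6 new (d, g, o, d, d, d)
  "dgdooo" → prefix "dg" already present; 4 new (d, o, o, o)
  "dgoodggogd" → prefix "dgood" already present; 5 new (g, g, o, g, d)
  "dgoogg" → prefix "dgoog" already present; 1 new (g)
  "ddgoggd" → prefix "d" already present; 6 new (d, g, o, g, g, d)
  "dgooddo" → prefix "dgoodd" already present; 1 new (o)
  "dgdogddddddd" → prefix "dgdo" already present; 8 new (g, d, d, d, d, d, d, d)
  "dgdogdgdgd" → prefix "dgdogd" already present; 4 new (g, d, g, d)
  "dgooggodg" → prefix "dgoogg" already present; 3 new (o, d, g)
  "dgdogdddddd" → prefix "dgdogdddddd" already present; 0 new (none)
  "dgodo" → prefix "dgod" already present; 1 new (o)
  "dddgdgddo" → prefix "dd" already present; 7 new (d, g, d, g, d, d, o)
Total nodes = 11 + 7 + 1 + 4 + 3 + 6 + 4 + 5 + 1 + 6 + 1 + 8 + 4 + 3 + 0 + 1 + 7 = 72

72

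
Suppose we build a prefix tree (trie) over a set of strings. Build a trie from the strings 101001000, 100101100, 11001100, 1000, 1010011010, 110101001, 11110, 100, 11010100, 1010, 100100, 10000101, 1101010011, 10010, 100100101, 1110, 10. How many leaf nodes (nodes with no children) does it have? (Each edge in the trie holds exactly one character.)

9

A leaf is a node with no children — equivalently, the end of a word that is not a proper prefix of any other stored word.
Those words: "10000101", "100100101", "100101100", "101001000", "1010011010", "11001100", "1101010011", "1110", "11110"
Leaf count: 9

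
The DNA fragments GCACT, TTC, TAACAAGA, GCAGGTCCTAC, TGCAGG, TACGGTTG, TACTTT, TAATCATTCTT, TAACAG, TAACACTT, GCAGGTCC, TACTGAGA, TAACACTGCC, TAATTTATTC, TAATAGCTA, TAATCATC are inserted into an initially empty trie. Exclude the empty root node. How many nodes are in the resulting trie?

68

For each word, the new-node count is its length minus the longest prefix already in the trie:
  "GCACT" → 5 new (G, C, A, C, T)
  "TTC" → 3 new (T, T, C)
  "TAACAAGA" → prefix "T" already present; 7 new (A, A, C, A, A, G, A)
  "GCAGGTCCTAC" → prefix "GCA" already present; 8 new (G, G, T, C, C, T, A, C)
  "TGCAGG" → prefix "T" already present; 5 new (G, C, A, G, G)
  "TACGGTTG" → prefix "TA" already present; 6 new (C, G, G, T, T, G)
  "TACTTT" → prefix "TAC" already present; 3 new (T, T, T)
  "TAATCATTCTT" → prefix "TAA" already present; 8 new (T, C, A, T, T, C, T, T)
  "TAACAG" → prefix "TAACA" already present; 1 new (G)
  "TAACACTT" → prefix "TAACA" already present; 3 new (C, T, T)
  "GCAGGTCC" → prefix "GCAGGTCC" already present; 0 new (none)
  "TACTGAGA" → prefix "TACT" already present; 4 new (G, A, G, A)
  "TAACACTGCC" → prefix "TAACACT" already present; 3 new (G, C, C)
  "TAATTTATTC" → prefix "TAAT" already present; 6 new (T, T, A, T, T, C)
  "TAATAGCTA" → prefix "TAAT" already present; 5 new (A, G, C, T, A)
  "TAATCATC" → prefix "TAATCAT" already present; 1 new (C)
Total nodes = 5 + 3 + 7 + 8 + 5 + 6 + 3 + 8 + 1 + 3 + 0 + 4 + 3 + 6 + 5 + 1 = 68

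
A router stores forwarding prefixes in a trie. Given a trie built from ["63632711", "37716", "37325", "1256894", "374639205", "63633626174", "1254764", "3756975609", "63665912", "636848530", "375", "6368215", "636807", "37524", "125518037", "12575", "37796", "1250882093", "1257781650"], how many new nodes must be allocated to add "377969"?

1

The longest prefix of "377969" already in the trie is "37796" (length 5).
So 6 − 5 = 1 new nodes.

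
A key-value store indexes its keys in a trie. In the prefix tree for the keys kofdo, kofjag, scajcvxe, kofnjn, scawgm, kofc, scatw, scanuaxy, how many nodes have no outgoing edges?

8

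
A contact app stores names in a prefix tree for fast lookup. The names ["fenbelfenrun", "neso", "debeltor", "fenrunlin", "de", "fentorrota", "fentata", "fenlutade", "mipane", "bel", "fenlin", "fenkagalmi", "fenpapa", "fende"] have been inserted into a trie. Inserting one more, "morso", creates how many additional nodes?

4

"m" is already a path in the trie; the remaining "orso" must be added.
New nodes needed: |"morso"| − 1 = 5 − 1 = 4.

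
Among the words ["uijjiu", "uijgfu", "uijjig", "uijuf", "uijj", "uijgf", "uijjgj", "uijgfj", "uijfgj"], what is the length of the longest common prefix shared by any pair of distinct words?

5

The deepest shared node is where two words last agree before diverging.
"uijgf" and "uijgfj" agree on "uijgf" (5 characters) before diverging; nothing deeper is shared.
Longest shared-prefix length: 5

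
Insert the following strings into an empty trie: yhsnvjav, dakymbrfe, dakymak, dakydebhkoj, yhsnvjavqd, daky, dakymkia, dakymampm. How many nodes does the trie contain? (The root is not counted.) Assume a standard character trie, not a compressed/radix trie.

Trie structure (* marks end of a word):
(root)
├─ d
│  └─ a
│     └─ k
│        └─ y *
│           ├─ d
│           │  └─ e
│           │     └─ b
│           │        └─ h
│           │           └─ k
│           │              └─ o
│           │                 └─ j *
│           └─ m
│              ├─ a
│              │  ├─ k *
│              │  └─ m
│              │     └─ p
│              │        └─ m *
│              ├─ b
│              │  └─ r
│              │     └─ f
│              │        └─ e *
│              └─ k
│                 └─ i
│                    └─ a *
└─ y
   └─ h
      └─ s
         └─ n
            └─ v
               └─ j
                  └─ a
                     └─ v *
                        └─ q
                           └─ d *
Counting every labelled node above: 34.

34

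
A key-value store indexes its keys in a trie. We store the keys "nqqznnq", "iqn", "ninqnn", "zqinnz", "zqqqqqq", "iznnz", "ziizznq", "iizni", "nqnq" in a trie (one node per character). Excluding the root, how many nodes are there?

42

Count nodes per top-level branch (shared prefixes stored once):
  'i'-branch (iizni, iqn, iznnz): 11 nodes
  'n'-branch (ninqnn, nqnq, nqqznnq): 14 nodes
  'z'-branch (ziizznq, zqinnz, zqqqqqq): 17 nodes
Sum: 42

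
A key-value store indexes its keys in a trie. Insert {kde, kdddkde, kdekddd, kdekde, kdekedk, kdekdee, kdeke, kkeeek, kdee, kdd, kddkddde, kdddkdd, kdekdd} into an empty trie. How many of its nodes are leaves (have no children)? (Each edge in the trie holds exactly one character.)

Leaves are exactly the stored words that no other stored word extends.
Those words: "kdddkdd", "kdddkde", "kddkddde", "kdee", "kdekddd", "kdekdee", "kdekedk", "kkeeek"
Leaf count: 8

8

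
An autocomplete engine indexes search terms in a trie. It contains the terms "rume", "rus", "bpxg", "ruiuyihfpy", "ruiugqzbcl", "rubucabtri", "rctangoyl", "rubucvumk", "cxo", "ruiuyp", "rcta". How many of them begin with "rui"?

Filter for entries beginning with "rui":
Words under "rui": ruiugqzbcl, ruiuyihfpy, ruiuyp
Count: 3

3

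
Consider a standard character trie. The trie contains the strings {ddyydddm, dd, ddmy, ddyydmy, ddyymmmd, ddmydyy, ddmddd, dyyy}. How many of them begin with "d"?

Walk to "d"; the words in its subtree are exactly those with that prefix.
Matches: "dd", "ddmddd", "ddmy", "ddmydyy", "ddyydddm", "ddyydmy", "ddyymmmd", "dyyy"
Count: 8

8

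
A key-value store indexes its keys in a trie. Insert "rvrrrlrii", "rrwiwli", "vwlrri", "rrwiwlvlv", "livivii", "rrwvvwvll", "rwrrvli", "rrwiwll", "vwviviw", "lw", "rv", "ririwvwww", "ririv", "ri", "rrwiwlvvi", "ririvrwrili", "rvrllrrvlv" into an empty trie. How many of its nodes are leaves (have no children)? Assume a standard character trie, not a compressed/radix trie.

14

A leaf is a node with no children — equivalently, the end of a word that is not a proper prefix of any other stored word.
Those words: "livivii", "lw", "ririvrwrili", "ririwvwww", "rrwiwli", "rrwiwll", "rrwiwlvlv", "rrwiwlvvi", "rrwvvwvll", "rvrllrrvlv", "rvrrrlrii", "rwrrvli", "vwlrri", "vwviviw"
Leaf count: 14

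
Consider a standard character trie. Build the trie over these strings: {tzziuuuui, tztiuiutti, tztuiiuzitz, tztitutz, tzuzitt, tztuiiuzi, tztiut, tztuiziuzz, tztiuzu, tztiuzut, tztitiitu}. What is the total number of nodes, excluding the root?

For each word, the new-node count is its length minus the longest prefix already in the trie:
  "tzziuuuui" → 9 new (t, z, z, i, u, u, u, u, i)
  "tztiuiutti" → prefix "tz" already present; 8 new (t, i, u, i, u, t, t, i)
  "tztuiiuzitz" → prefix "tzt" already present; 8 new (u, i, i, u, z, i, t, z)
  "tztitutz" → prefix "tzti" already present; 4 new (t, u, t, z)
  "tzuzitt" → prefix "tz" already present; 5 new (u, z, i, t, t)
  "tztuiiuzi" → prefix "tztuiiuzi" already present; 0 new (none)
  "tztiut" → prefix "tztiu" already present; 1 new (t)
  "tztuiziuzz" → prefix "tztui" already present; 5 new (z, i, u, z, z)
  "tztiuzu" → prefix "tztiu" already present; 2 new (z, u)
  "tztiuzut" → prefix "tztiuzu" already present; 1 new (t)
  "tztitiitu" → prefix "tztit" already present; 4 new (i, i, t, u)
Total nodes = 9 + 8 + 8 + 4 + 5 + 0 + 1 + 5 + 2 + 1 + 4 = 47

47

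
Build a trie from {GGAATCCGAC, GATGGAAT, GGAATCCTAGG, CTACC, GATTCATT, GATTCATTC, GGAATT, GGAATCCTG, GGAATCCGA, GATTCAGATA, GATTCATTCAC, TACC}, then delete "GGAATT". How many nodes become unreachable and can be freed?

1

Walk "GGAATT" from the leaf back toward the root, removing each node that no remaining word uses.
The suffix "T" (1 node) is used only by "GGAATT"; the node for "GGAAT" still has the child "C", so pruning stops there.
Nodes removed: 1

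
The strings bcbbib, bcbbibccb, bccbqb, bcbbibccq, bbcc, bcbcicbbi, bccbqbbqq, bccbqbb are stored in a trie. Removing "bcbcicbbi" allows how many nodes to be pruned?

Walk "bcbcicbbi" from the leaf back toward the root, removing each node that no remaining word uses.
The suffix "cicbbi" (6 nodes) is used only by "bcbcicbbi"; the node for "bcb" still has the child "b", so pruning stops there.
Nodes removed: 6

6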